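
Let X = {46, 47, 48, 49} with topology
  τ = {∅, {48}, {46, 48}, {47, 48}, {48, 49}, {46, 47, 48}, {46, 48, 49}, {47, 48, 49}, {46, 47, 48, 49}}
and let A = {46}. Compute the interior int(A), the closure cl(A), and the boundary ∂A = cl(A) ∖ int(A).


int(A) = ∅, cl(A) = {46}, ∂A = {46}.

Closed sets in (X, τ) are complements of opens:
  closed(X, τ) = {∅, {46}, {47}, {49}, {46, 47}, {46, 49}, {47, 49}, {46, 47, 49}, {46, 47, 48, 49}}.
int(A) = ⋃ {U ∈ τ : U ⊆ A}. Opens contained in A: ∅.
Taking the union of these: int(A) = ∅.
cl(A) = ⋂ {C closed : A ⊆ C}. Closed sets containing A: {46}, {46, 47}, {46, 49}, {46, 47, 49}, {46, 47, 48, 49}.
Intersecting these: cl(A) = {46}.
∂A = cl(A) ∖ int(A) = {46} ∖ ∅ = {46}.


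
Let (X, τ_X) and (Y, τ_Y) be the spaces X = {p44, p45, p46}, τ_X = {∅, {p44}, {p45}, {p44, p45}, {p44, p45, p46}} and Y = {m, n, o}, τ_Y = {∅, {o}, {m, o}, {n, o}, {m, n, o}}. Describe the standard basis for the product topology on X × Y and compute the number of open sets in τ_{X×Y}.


Basis B = {∅ × ∅, {p44} × {o}, {p45} × {o}, {p44} × {m, o}, {p44} × {n, o}, {p44, p45} × {o}, {p45} × {m, o}, {p45} × {n, o}, {p44} × {m, n, o}, {p44, p45, p46} × {o}, {p45} × {m, n, o}, {p44, p45} × {m, o}, {p44, p45} × {n, o}, {p44, p45} × {m, n, o}, {p44, p45, p46} × {m, o}, {p44, p45, p46} × {n, o}, {p44, p45, p46} × {m, n, o}}; |τ_{X×Y}| = 50.

Enumerate products U × V with U ∈ τ_X, V ∈ τ_Y (deduplicated):
  ∅ × ∅ = {} (∅)
  {p44} × {o} = {(p44,o)}
  {p45} × {o} = {(p45,o)}
  {p44} × {m, o} = {(p44,m), (p44,o)}
  {p44} × {n, o} = {(p44,n), (p44,o)}
  {p44, p45} × {o} = {(p44,o), (p45,o)}
  {p45} × {m, o} = {(p45,m), (p45,o)}
  {p45} × {n, o} = {(p45,n), (p45,o)}
  {p44} × {m, n, o} = {(p44,m), (p44,n), (p44,o)}
  {p44, p45, p46} × {o} = {(p44,o), (p45,o), (p46,o)}
  {p45} × {m, n, o} = {(p45,m), (p45,n), (p45,o)}
  {p44, p45} × {m, o} = {(p44,m), (p44,o), (p45,m), (p45,o)}
  {p44, p45} × {n, o} = {(p44,n), (p44,o), (p45,n), (p45,o)}
  {p44, p45} × {m, n, o} = {(p44,m), (p44,n), (p44,o), (p45,m), (p45,n), (p45,o)}
  {p44, p45, p46} × {m, o} = {(p44,m), (p44,o), (p45,m), (p45,o), (p46,m), (p46,o)}
  {p44, p45, p46} × {n, o} = {(p44,n), (p44,o), (p45,n), (p45,o), (p46,n), (p46,o)}
  {p44, p45, p46} × {m, n, o} = {(p44,m), (p44,n), (p44,o), (p45,m), (p45,n), (p45,o), (p46,m), (p46,n), (p46,o)}
These 17 distinct sets form the basis B.
Close under arbitrary unions to get τ_{X×Y}; counting gives |τ_{X×Y}| = 50.


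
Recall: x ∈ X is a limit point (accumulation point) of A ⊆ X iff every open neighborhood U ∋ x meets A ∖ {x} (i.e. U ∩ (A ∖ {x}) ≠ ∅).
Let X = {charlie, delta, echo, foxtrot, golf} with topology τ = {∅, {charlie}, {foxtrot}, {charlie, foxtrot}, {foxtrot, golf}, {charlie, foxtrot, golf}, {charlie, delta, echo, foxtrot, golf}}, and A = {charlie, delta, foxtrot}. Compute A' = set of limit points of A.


A' = {delta, echo, golf}

For each x ∈ X, list the open sets U ∈ τ with x ∈ U, then check whether U ∩ (A ∖ {x}) ≠ ∅ for every such U.
  x = charlie: open {charlie} ∋ x has {charlie} ∩ (A ∖ {charlie}) = ∅, so x is NOT a limit point.
  x = delta: opens ∋ x are {charlie, delta, echo, foxtrot, golf}; each meets A ∖ {delta}, so x IS a limit point.
  x = echo: opens ∋ x are {charlie, delta, echo, foxtrot, golf}; each meets A ∖ {echo}, so x IS a limit point.
  x = foxtrot: open {foxtrot} ∋ x has {foxtrot} ∩ (A ∖ {foxtrot}) = ∅, so x is NOT a limit point.
  x = golf: opens ∋ x are {foxtrot, golf}, {charlie, foxtrot, golf}, {charlie, delta, echo, foxtrot, golf}; each meets A ∖ {golf}, so x IS a limit point.
Collecting: A' = {delta, echo, golf}.


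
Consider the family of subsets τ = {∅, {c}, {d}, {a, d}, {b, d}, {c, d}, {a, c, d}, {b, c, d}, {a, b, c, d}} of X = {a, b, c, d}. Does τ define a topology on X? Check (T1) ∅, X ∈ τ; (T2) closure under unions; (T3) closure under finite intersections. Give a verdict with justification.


τ is NOT a topology on X.

Axiom (T1): ∅ ∈ τ? Yes; X ∈ τ? Yes.
Axiom (T2/T3): check pairwise unions and intersections of members of τ.
Counterexample for (T2): {a, d} ∪ {b, d} = {a, b, d} ∉ τ. Therefore τ is NOT a topology.


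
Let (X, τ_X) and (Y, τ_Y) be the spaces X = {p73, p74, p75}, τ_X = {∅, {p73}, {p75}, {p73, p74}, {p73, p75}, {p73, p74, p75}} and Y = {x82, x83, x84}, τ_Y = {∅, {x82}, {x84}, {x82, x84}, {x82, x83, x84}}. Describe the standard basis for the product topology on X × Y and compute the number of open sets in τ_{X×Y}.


Basis B = {∅ × ∅, {p73} × {x82}, {p73} × {x84}, {p75} × {x82}, {p75} × {x84}, {p73} × {x82, x84}, {p73, p74} × {x82}, {p73, p75} × {x82}, {p73, p74} × {x84}, {p73, p75} × {x84}, {p75} × {x82, x84}, {p73} × {x82, x83, x84}, {p73, p74, p75} × {x82}, {p73, p74, p75} × {x84}, {p75} × {x82, x83, x84}, {p73, p74} × {x82, x84}, {p73, p75} × {x82, x84}, {p73, p74} × {x82, x83, x84}, {p73, p75} × {x82, x83, x84}, {p73, p74, p75} × {x82, x84}, {p73, p74, p75} × {x82, x83, x84}}; |τ_{X×Y}| = 70.

Enumerate products U × V with U ∈ τ_X, V ∈ τ_Y (deduplicated):
  ∅ × ∅ = {} (∅)
  {p73} × {x82} = {(p73,x82)}
  {p73} × {x84} = {(p73,x84)}
  {p75} × {x82} = {(p75,x82)}
  {p75} × {x84} = {(p75,x84)}
  {p73} × {x82, x84} = {(p73,x82), (p73,x84)}
  {p73, p74} × {x82} = {(p73,x82), (p74,x82)}
  {p73, p75} × {x82} = {(p73,x82), (p75,x82)}
  {p73, p74} × {x84} = {(p73,x84), (p74,x84)}
  {p73, p75} × {x84} = {(p73,x84), (p75,x84)}
  {p75} × {x82, x84} = {(p75,x82), (p75,x84)}
  {p73} × {x82, x83, x84} = {(p73,x82), (p73,x83), (p73,x84)}
  {p73, p74, p75} × {x82} = {(p73,x82), (p74,x82), (p75,x82)}
  {p73, p74, p75} × {x84} = {(p73,x84), (p74,x84), (p75,x84)}
  {p75} × {x82, x83, x84} = {(p75,x82), (p75,x83), (p75,x84)}
  {p73, p74} × {x82, x84} = {(p73,x82), (p73,x84), (p74,x82), (p74,x84)}
  {p73, p75} × {x82, x84} = {(p73,x82), (p73,x84), (p75,x82), (p75,x84)}
  {p73, p74} × {x82, x83, x84} = {(p73,x82), (p73,x83), (p73,x84), (p74,x82), (p74,x83), (p74,x84)}
  {p73, p75} × {x82, x83, x84} = {(p73,x82), (p73,x83), (p73,x84), (p75,x82), (p75,x83), (p75,x84)}
  {p73, p74, p75} × {x82, x84} = {(p73,x82), (p73,x84), (p74,x82), (p74,x84), (p75,x82), (p75,x84)}
  {p73, p74, p75} × {x82, x83, x84} = {(p73,x82), (p73,x83), (p73,x84), (p74,x82), (p74,x83), (p74,x84), (p75,x82), (p75,x83), (p75,x84)}
These 21 distinct sets form the basis B.
Close under arbitrary unions to get τ_{X×Y}; counting gives |τ_{X×Y}| = 70.


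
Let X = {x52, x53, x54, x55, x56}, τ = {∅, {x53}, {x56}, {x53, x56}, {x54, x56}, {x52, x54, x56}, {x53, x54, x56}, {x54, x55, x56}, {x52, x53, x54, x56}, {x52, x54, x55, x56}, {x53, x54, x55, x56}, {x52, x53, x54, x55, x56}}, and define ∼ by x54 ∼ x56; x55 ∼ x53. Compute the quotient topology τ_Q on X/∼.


X/∼ = {[x52], [x53=x55], [x54=x56]}; |τ_Q| = 5.

Equivalence classes: [x52], [x53=x55], [x54=x56].
Quotient map π: X → X/∼ sends x52 ↦ [x52], x53 ↦ [x53=x55], x54 ↦ [x54=x56], x55 ↦ [x53=x55], x56 ↦ [x54=x56].
For each subset V ⊆ X/∼, compute π^{-1}(V) ⊆ X and check whether π^{-1}(V) ∈ τ. V is open in τ_Q iff π^{-1}(V) ∈ τ.
  V = {}: π^{-1}(V) = ∅ ∈ τ ✓.
  V = {[x52]}: π^{-1}(V) = {x52} ∉ τ ✗.
  V = {[x53=x55]}: π^{-1}(V) = {x53, x55} ∉ τ ✗.
  V = {[x52], [x53=x55]}: π^{-1}(V) = {x52, x53, x55} ∉ τ ✗.
  V = {[x54=x56]}: π^{-1}(V) = {x54, x56} ∈ τ ✓.
  V = {[x52], [x54=x56]}: π^{-1}(V) = {x52, x54, x56} ∈ τ ✓.
  V = {[x53=x55], [x54=x56]}: π^{-1}(V) = {x53, x54, x55, x56} ∈ τ ✓.
  V = {[x52], [x53=x55], [x54=x56]}: π^{-1}(V) = {x52, x53, x54, x55, x56} ∈ τ ✓.
Open sets in the quotient: τ_Q = {{}, {[x54=x56]}, {[x52], [x54=x56]}, {[x53=x55], [x54=x56]}, {[x52], [x53=x55], [x54=x56]}} (5 elements).


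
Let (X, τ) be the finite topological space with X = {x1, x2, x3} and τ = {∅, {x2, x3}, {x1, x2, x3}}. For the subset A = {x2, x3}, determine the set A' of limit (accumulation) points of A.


A' = {x1, x2, x3}

For each x ∈ X, list the open sets U ∈ τ with x ∈ U, then check whether U ∩ (A ∖ {x}) ≠ ∅ for every such U.
  x = x1: opens ∋ x are {x1, x2, x3}; each meets A ∖ {x1}, so x IS a limit point.
  x = x2: opens ∋ x are {x2, x3}, {x1, x2, x3}; each meets A ∖ {x2}, so x IS a limit point.
  x = x3: opens ∋ x are {x2, x3}, {x1, x2, x3}; each meets A ∖ {x3}, so x IS a limit point.
Collecting: A' = {x1, x2, x3}.


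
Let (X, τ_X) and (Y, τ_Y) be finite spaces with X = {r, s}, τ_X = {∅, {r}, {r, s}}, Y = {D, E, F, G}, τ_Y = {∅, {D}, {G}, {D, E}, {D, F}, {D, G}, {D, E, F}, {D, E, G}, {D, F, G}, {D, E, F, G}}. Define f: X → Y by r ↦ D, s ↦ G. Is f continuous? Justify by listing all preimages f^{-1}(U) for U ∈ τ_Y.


f is NOT continuous.

Compute f^{-1}(U) for each U ∈ τ_Y:
  U = ∅: f^{-1}(U) = ∅ ∈ τ_X ✓.
  U = {D}: f^{-1}(U) = {r} ∈ τ_X ✓.
  U = {G}: f^{-1}(U) = {s} ∉ τ_X ✗.
  U = {D, E}: f^{-1}(U) = {r} ∈ τ_X ✓.
  U = {D, F}: f^{-1}(U) = {r} ∈ τ_X ✓.
  U = {D, G}: f^{-1}(U) = {r, s} ∈ τ_X ✓.
  U = {D, E, F}: f^{-1}(U) = {r} ∈ τ_X ✓.
  U = {D, E, G}: f^{-1}(U) = {r, s} ∈ τ_X ✓.
  U = {D, F, G}: f^{-1}(U) = {r, s} ∈ τ_X ✓.
  U = {D, E, F, G}: f^{-1}(U) = {r, s} ∈ τ_X ✓.
Found U = {G} with f^{-1}(U) = {s} not in τ_X. Therefore f is NOT continuous.


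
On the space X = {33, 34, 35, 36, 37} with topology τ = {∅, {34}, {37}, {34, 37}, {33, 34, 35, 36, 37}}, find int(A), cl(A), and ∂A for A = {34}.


int(A) = {34}, cl(A) = {33, 34, 35, 36}, ∂A = {33, 35, 36}.

Closed sets in (X, τ) are complements of opens:
  closed(X, τ) = {∅, {33, 35, 36}, {33, 34, 35, 36}, {33, 35, 36, 37}, {33, 34, 35, 36, 37}}.
int(A) = ⋃ {U ∈ τ : U ⊆ A}. Opens contained in A: ∅, {34}.
Taking the union of these: int(A) = {34}.
cl(A) = ⋂ {C closed : A ⊆ C}. Closed sets containing A: {33, 34, 35, 36}, {33, 34, 35, 36, 37}.
Intersecting these: cl(A) = {33, 34, 35, 36}.
∂A = cl(A) ∖ int(A) = {33, 34, 35, 36} ∖ {34} = {33, 35, 36}.


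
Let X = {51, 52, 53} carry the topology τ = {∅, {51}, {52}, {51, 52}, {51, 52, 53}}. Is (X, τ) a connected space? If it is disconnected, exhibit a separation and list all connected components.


(X, τ) is connected.

Find clopen sets (U ∈ τ with X ∖ U ∈ τ):
  U = ∅, X ∖ U = {51, 52, 53} — both open, so U is clopen.
  U = {51, 52, 53}, X ∖ U = ∅ — both open, so U is clopen.
Only trivial clopens (∅ and X) exist, so (X, τ) is connected.
Compute connected components by grouping points that agree on all clopens:
  component: {51, 52, 53}


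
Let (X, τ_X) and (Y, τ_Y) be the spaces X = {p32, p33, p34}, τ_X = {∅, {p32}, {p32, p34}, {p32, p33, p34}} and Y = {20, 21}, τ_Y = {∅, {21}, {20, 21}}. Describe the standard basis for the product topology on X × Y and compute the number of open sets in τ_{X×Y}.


Basis B = {∅ × ∅, {p32} × {21}, {p32} × {20, 21}, {p32, p34} × {21}, {p32, p33, p34} × {21}, {p32, p34} × {20, 21}, {p32, p33, p34} × {20, 21}}; |τ_{X×Y}| = 10.

Enumerate products U × V with U ∈ τ_X, V ∈ τ_Y (deduplicated):
  ∅ × ∅ = {} (∅)
  {p32} × {21} = {(p32,21)}
  {p32} × {20, 21} = {(p32,20), (p32,21)}
  {p32, p34} × {21} = {(p32,21), (p34,21)}
  {p32, p33, p34} × {21} = {(p32,21), (p33,21), (p34,21)}
  {p32, p34} × {20, 21} = {(p32,20), (p32,21), (p34,20), (p34,21)}
  {p32, p33, p34} × {20, 21} = {(p32,20), (p32,21), (p33,20), (p33,21), (p34,20), (p34,21)}
These 7 distinct sets form the basis B.
Close under arbitrary unions to get τ_{X×Y}; counting gives |τ_{X×Y}| = 10.


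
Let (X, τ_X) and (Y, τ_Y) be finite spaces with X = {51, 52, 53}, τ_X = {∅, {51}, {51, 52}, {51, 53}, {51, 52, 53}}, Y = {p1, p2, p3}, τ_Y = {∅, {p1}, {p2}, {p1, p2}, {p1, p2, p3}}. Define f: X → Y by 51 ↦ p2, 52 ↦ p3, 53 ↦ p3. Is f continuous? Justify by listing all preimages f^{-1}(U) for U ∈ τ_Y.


f IS continuous.

Compute f^{-1}(U) for each U ∈ τ_Y:
  U = ∅: f^{-1}(U) = ∅ ∈ τ_X ✓.
  U = {p1}: f^{-1}(U) = ∅ ∈ τ_X ✓.
  U = {p2}: f^{-1}(U) = {51} ∈ τ_X ✓.
  U = {p1, p2}: f^{-1}(U) = {51} ∈ τ_X ✓.
  U = {p1, p2, p3}: f^{-1}(U) = {51, 52, 53} ∈ τ_X ✓.
Every preimage lies in τ_X, so f IS continuous.


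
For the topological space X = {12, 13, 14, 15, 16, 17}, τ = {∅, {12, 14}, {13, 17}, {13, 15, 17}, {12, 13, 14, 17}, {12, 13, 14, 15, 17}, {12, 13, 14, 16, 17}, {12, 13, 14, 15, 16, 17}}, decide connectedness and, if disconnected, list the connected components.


(X, τ) is connected.

Find clopen sets (U ∈ τ with X ∖ U ∈ τ):
  U = ∅, X ∖ U = {12, 13, 14, 15, 16, 17} — both open, so U is clopen.
  U = {12, 13, 14, 15, 16, 17}, X ∖ U = ∅ — both open, so U is clopen.
Only trivial clopens (∅ and X) exist, so (X, τ) is connected.
Compute connected components by grouping points that agree on all clopens:
  component: {12, 13, 14, 15, 16, 17}


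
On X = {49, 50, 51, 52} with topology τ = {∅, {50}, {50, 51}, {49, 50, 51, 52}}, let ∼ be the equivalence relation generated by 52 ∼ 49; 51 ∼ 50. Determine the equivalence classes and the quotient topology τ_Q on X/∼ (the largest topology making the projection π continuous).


X/∼ = {[49=52], [50=51]}; |τ_Q| = 3.

Equivalence classes: [49=52], [50=51].
Quotient map π: X → X/∼ sends 49 ↦ [49=52], 50 ↦ [50=51], 51 ↦ [50=51], 52 ↦ [49=52].
For each subset V ⊆ X/∼, compute π^{-1}(V) ⊆ X and check whether π^{-1}(V) ∈ τ. V is open in τ_Q iff π^{-1}(V) ∈ τ.
  V = {}: π^{-1}(V) = ∅ ∈ τ ✓.
  V = {[49=52]}: π^{-1}(V) = {49, 52} ∉ τ ✗.
  V = {[50=51]}: π^{-1}(V) = {50, 51} ∈ τ ✓.
  V = {[49=52], [50=51]}: π^{-1}(V) = {49, 50, 51, 52} ∈ τ ✓.
Open sets in the quotient: τ_Q = {{}, {[50=51]}, {[49=52], [50=51]}} (3 elements).


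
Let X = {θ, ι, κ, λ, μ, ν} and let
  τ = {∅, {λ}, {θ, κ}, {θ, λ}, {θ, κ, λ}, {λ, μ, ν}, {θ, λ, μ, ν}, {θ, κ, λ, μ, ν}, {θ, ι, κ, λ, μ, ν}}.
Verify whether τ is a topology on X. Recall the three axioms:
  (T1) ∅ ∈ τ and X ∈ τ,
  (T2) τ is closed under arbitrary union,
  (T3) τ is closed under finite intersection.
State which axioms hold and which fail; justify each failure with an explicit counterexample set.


τ is NOT a topology on X.

Axiom (T1): ∅ ∈ τ? Yes; X ∈ τ? Yes.
Axiom (T2/T3): check pairwise unions and intersections of members of τ.
Counterexample for (T3): {θ, κ} ∩ {θ, λ} = {θ} ∉ τ. Therefore τ is NOT a topology.


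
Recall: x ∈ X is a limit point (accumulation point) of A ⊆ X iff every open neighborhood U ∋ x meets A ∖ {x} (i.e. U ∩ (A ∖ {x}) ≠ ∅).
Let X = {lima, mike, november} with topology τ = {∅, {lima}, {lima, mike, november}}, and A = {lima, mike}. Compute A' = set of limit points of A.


A' = {mike, november}

For each x ∈ X, list the open sets U ∈ τ with x ∈ U, then check whether U ∩ (A ∖ {x}) ≠ ∅ for every such U.
  x = lima: open {lima} ∋ x has {lima} ∩ (A ∖ {lima}) = ∅, so x is NOT a limit point.
  x = mike: opens ∋ x are {lima, mike, november}; each meets A ∖ {mike}, so x IS a limit point.
  x = november: opens ∋ x are {lima, mike, november}; each meets A ∖ {november}, so x IS a limit point.
Collecting: A' = {mike, november}.


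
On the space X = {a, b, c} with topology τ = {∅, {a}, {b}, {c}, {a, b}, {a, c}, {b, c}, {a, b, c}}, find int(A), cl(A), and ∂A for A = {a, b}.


int(A) = {a, b}, cl(A) = {a, b}, ∂A = ∅.

Closed sets in (X, τ) are complements of opens:
  closed(X, τ) = {∅, {a}, {b}, {c}, {a, b}, {a, c}, {b, c}, {a, b, c}}.
int(A) = ⋃ {U ∈ τ : U ⊆ A}. Opens contained in A: ∅, {a}, {b}, {a, b}.
Taking the union of these: int(A) = {a, b}.
cl(A) = ⋂ {C closed : A ⊆ C}. Closed sets containing A: {a, b}, {a, b, c}.
Intersecting these: cl(A) = {a, b}.
∂A = cl(A) ∖ int(A) = {a, b} ∖ {a, b} = ∅.


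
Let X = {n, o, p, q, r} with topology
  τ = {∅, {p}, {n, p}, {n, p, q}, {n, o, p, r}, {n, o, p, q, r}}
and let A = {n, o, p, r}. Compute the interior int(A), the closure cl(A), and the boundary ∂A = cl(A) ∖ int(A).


int(A) = {n, o, p, r}, cl(A) = {n, o, p, q, r}, ∂A = {q}.

Closed sets in (X, τ) are complements of opens:
  closed(X, τ) = {∅, {q}, {o, r}, {o, q, r}, {n, o, q, r}, {n, o, p, q, r}}.
int(A) = ⋃ {U ∈ τ : U ⊆ A}. Opens contained in A: ∅, {p}, {n, p}, {n, o, p, r}.
Taking the union of these: int(A) = {n, o, p, r}.
cl(A) = ⋂ {C closed : A ⊆ C}. Closed sets containing A: {n, o, p, q, r}.
Intersecting these: cl(A) = {n, o, p, q, r}.
∂A = cl(A) ∖ int(A) = {n, o, p, q, r} ∖ {n, o, p, r} = {q}.


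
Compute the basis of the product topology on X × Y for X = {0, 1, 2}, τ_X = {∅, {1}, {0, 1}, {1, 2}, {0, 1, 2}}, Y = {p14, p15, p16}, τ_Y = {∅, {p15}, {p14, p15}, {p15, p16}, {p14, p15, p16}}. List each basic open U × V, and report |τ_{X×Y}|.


Basis B = {∅ × ∅, {1} × {p15}, {0, 1} × {p15}, {1} × {p14, p15}, {1} × {p15, p16}, {1, 2} × {p15}, {0, 1, 2} × {p15}, {1} × {p14, p15, p16}, {0, 1} × {p14, p15}, {0, 1} × {p15, p16}, {1, 2} × {p14, p15}, {1, 2} × {p15, p16}, {0, 1} × {p14, p15, p16}, {0, 1, 2} × {p14, p15}, {0, 1, 2} × {p15, p16}, {1, 2} × {p14, p15, p16}, {0, 1, 2} × {p14, p15, p16}}; |τ_{X×Y}| = 48.

Enumerate products U × V with U ∈ τ_X, V ∈ τ_Y (deduplicated):
  ∅ × ∅ = {} (∅)
  {1} × {p15} = {(1,p15)}
  {0, 1} × {p15} = {(0,p15), (1,p15)}
  {1} × {p14, p15} = {(1,p14), (1,p15)}
  {1} × {p15, p16} = {(1,p15), (1,p16)}
  {1, 2} × {p15} = {(1,p15), (2,p15)}
  {0, 1, 2} × {p15} = {(0,p15), (1,p15), (2,p15)}
  {1} × {p14, p15, p16} = {(1,p14), (1,p15), (1,p16)}
  {0, 1} × {p14, p15} = {(0,p14), (0,p15), (1,p14), (1,p15)}
  {0, 1} × {p15, p16} = {(0,p15), (0,p16), (1,p15), (1,p16)}
  {1, 2} × {p14, p15} = {(1,p14), (1,p15), (2,p14), (2,p15)}
  {1, 2} × {p15, p16} = {(1,p15), (1,p16), (2,p15), (2,p16)}
  {0, 1} × {p14, p15, p16} = {(0,p14), (0,p15), (0,p16), (1,p14), (1,p15), (1,p16)}
  {0, 1, 2} × {p14, p15} = {(0,p14), (0,p15), (1,p14), (1,p15), (2,p14), (2,p15)}
  {0, 1, 2} × {p15, p16} = {(0,p15), (0,p16), (1,p15), (1,p16), (2,p15), (2,p16)}
  {1, 2} × {p14, p15, p16} = {(1,p14), (1,p15), (1,p16), (2,p14), (2,p15), (2,p16)}
  {0, 1, 2} × {p14, p15, p16} = {(0,p14), (0,p15), (0,p16), (1,p14), (1,p15), (1,p16), (2,p14), (2,p15), (2,p16)}
These 17 distinct sets form the basis B.
Close under arbitrary unions to get τ_{X×Y}; counting gives |τ_{X×Y}| = 48.


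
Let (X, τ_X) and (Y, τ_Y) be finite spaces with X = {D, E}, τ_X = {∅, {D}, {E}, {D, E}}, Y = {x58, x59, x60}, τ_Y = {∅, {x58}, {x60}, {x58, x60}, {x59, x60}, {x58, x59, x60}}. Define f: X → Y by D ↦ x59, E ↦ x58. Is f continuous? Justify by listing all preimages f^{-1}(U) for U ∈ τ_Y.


f IS continuous.

Compute f^{-1}(U) for each U ∈ τ_Y:
  U = ∅: f^{-1}(U) = ∅ ∈ τ_X ✓.
  U = {x58}: f^{-1}(U) = {E} ∈ τ_X ✓.
  U = {x60}: f^{-1}(U) = ∅ ∈ τ_X ✓.
  U = {x58, x60}: f^{-1}(U) = {E} ∈ τ_X ✓.
  U = {x59, x60}: f^{-1}(U) = {D} ∈ τ_X ✓.
  U = {x58, x59, x60}: f^{-1}(U) = {D, E} ∈ τ_X ✓.
Every preimage lies in τ_X, so f IS continuous.


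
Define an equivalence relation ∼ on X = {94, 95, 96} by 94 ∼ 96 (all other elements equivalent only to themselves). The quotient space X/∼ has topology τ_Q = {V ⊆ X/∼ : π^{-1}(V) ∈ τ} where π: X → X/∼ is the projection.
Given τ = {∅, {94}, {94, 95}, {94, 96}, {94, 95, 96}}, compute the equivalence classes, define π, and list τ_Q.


X/∼ = {[94=96], [95]}; |τ_Q| = 3.

Equivalence classes: [94=96], [95].
Quotient map π: X → X/∼ sends 94 ↦ [94=96], 95 ↦ [95], 96 ↦ [94=96].
For each subset V ⊆ X/∼, compute π^{-1}(V) ⊆ X and check whether π^{-1}(V) ∈ τ. V is open in τ_Q iff π^{-1}(V) ∈ τ.
  V = {}: π^{-1}(V) = ∅ ∈ τ ✓.
  V = {[94=96]}: π^{-1}(V) = {94, 96} ∈ τ ✓.
  V = {[95]}: π^{-1}(V) = {95} ∉ τ ✗.
  V = {[94=96], [95]}: π^{-1}(V) = {94, 95, 96} ∈ τ ✓.
Open sets in the quotient: τ_Q = {{}, {[94=96]}, {[94=96], [95]}} (3 elements).


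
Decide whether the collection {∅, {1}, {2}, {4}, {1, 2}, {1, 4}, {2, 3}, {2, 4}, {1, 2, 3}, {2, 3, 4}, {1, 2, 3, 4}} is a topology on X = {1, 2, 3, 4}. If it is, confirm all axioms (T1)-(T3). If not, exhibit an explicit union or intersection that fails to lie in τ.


τ is NOT a topology on X.

Axiom (T1): ∅ ∈ τ? Yes; X ∈ τ? Yes.
Axiom (T2/T3): check pairwise unions and intersections of members of τ.
Counterexample for (T2): {1} ∪ {2, 4} = {1, 2, 4} ∉ τ. Therefore τ is NOT a topology.


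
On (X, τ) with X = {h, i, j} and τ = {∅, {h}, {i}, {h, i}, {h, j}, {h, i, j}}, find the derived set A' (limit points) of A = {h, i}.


A' = {j}

For each x ∈ X, list the open sets U ∈ τ with x ∈ U, then check whether U ∩ (A ∖ {x}) ≠ ∅ for every such U.
  x = h: open {h} ∋ x has {h} ∩ (A ∖ {h}) = ∅, so x is NOT a limit point.
  x = i: open {i} ∋ x has {i} ∩ (A ∖ {i}) = ∅, so x is NOT a limit point.
  x = j: opens ∋ x are {h, j}, {h, i, j}; each meets A ∖ {j}, so x IS a limit point.
Collecting: A' = {j}.


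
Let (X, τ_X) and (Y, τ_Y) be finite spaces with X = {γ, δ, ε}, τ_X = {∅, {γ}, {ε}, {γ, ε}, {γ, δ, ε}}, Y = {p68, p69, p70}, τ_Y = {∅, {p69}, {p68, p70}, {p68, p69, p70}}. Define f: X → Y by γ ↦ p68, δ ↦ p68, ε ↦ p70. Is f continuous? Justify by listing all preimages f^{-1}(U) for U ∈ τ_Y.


f IS continuous.

Compute f^{-1}(U) for each U ∈ τ_Y:
  U = ∅: f^{-1}(U) = ∅ ∈ τ_X ✓.
  U = {p69}: f^{-1}(U) = ∅ ∈ τ_X ✓.
  U = {p68, p70}: f^{-1}(U) = {γ, δ, ε} ∈ τ_X ✓.
  U = {p68, p69, p70}: f^{-1}(U) = {γ, δ, ε} ∈ τ_X ✓.
Every preimage lies in τ_X, so f IS continuous.


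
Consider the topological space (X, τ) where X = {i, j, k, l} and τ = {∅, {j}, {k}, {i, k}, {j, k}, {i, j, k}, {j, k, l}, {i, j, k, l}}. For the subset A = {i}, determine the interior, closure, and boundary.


int(A) = ∅, cl(A) = {i}, ∂A = {i}.

Closed sets in (X, τ) are complements of opens:
  closed(X, τ) = {∅, {i}, {l}, {i, l}, {j, l}, {i, j, l}, {i, k, l}, {i, j, k, l}}.
int(A) = ⋃ {U ∈ τ : U ⊆ A}. Opens contained in A: ∅.
Taking the union of these: int(A) = ∅.
cl(A) = ⋂ {C closed : A ⊆ C}. Closed sets containing A: {i}, {i, l}, {i, j, l}, {i, k, l}, {i, j, k, l}.
Intersecting these: cl(A) = {i}.
∂A = cl(A) ∖ int(A) = {i} ∖ ∅ = {i}.


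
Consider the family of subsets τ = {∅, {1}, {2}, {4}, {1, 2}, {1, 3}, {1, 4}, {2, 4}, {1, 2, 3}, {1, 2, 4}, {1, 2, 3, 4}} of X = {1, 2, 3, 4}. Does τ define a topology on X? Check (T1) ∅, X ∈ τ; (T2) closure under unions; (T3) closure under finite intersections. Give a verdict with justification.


τ is NOT a topology on X.

Axiom (T1): ∅ ∈ τ? Yes; X ∈ τ? Yes.
Axiom (T2/T3): check pairwise unions and intersections of members of τ.
Counterexample for (T2): {4} ∪ {1, 3} = {1, 3, 4} ∉ τ. Therefore τ is NOT a topology.


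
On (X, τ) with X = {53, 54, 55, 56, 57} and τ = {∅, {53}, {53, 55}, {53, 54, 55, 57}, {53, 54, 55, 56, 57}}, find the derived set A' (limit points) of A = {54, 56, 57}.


A' = {54, 56, 57}

For each x ∈ X, list the open sets U ∈ τ with x ∈ U, then check whether U ∩ (A ∖ {x}) ≠ ∅ for every such U.
  x = 53: open {53} ∋ x has {53} ∩ (A ∖ {53}) = ∅, so x is NOT a limit point.
  x = 54: opens ∋ x are {53, 54, 55, 57}, {53, 54, 55, 56, 57}; each meets A ∖ {54}, so x IS a limit point.
  x = 55: open {53, 55} ∋ x has {53, 55} ∩ (A ∖ {55}) = ∅, so x is NOT a limit point.
  x = 56: opens ∋ x are {53, 54, 55, 56, 57}; each meets A ∖ {56}, so x IS a limit point.
  x = 57: opens ∋ x are {53, 54, 55, 57}, {53, 54, 55, 56, 57}; each meets A ∖ {57}, so x IS a limit point.
Collecting: A' = {54, 56, 57}.


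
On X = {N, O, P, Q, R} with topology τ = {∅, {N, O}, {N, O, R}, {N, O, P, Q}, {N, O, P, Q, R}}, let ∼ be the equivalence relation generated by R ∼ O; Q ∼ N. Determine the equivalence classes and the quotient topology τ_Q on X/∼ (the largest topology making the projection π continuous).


X/∼ = {[N=Q], [O=R], [P]}; |τ_Q| = 2.

Equivalence classes: [N=Q], [O=R], [P].
Quotient map π: X → X/∼ sends N ↦ [N=Q], O ↦ [O=R], P ↦ [P], Q ↦ [N=Q], R ↦ [O=R].
For each subset V ⊆ X/∼, compute π^{-1}(V) ⊆ X and check whether π^{-1}(V) ∈ τ. V is open in τ_Q iff π^{-1}(V) ∈ τ.
  V = {}: π^{-1}(V) = ∅ ∈ τ ✓.
  V = {[N=Q]}: π^{-1}(V) = {N, Q} ∉ τ ✗.
  V = {[O=R]}: π^{-1}(V) = {O, R} ∉ τ ✗.
  V = {[N=Q], [O=R]}: π^{-1}(V) = {N, O, Q, R} ∉ τ ✗.
  V = {[P]}: π^{-1}(V) = {P} ∉ τ ✗.
  V = {[N=Q], [P]}: π^{-1}(V) = {N, P, Q} ∉ τ ✗.
  V = {[O=R], [P]}: π^{-1}(V) = {O, P, R} ∉ τ ✗.
  V = {[N=Q], [O=R], [P]}: π^{-1}(V) = {N, O, P, Q, R} ∈ τ ✓.
Open sets in the quotient: τ_Q = {{}, {[N=Q], [O=R], [P]}} (2 elements).


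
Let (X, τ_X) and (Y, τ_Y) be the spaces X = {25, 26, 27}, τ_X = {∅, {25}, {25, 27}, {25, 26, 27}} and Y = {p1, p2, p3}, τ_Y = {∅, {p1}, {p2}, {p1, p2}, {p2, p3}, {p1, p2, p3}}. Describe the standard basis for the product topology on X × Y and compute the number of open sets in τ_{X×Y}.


Basis B = {∅ × ∅, {25} × {p1}, {25} × {p2}, {25} × {p1, p2}, {25, 27} × {p1}, {25} × {p2, p3}, {25, 27} × {p2}, {25} × {p1, p2, p3}, {25, 26, 27} × {p1}, {25, 26, 27} × {p2}, {25, 27} × {p1, p2}, {25, 27} × {p2, p3}, {25, 27} × {p1, p2, p3}, {25, 26, 27} × {p1, p2}, {25, 26, 27} × {p2, p3}, {25, 26, 27} × {p1, p2, p3}}; |τ_{X×Y}| = 40.

Enumerate products U × V with U ∈ τ_X, V ∈ τ_Y (deduplicated):
  ∅ × ∅ = {} (∅)
  {25} × {p1} = {(25,p1)}
  {25} × {p2} = {(25,p2)}
  {25} × {p1, p2} = {(25,p1), (25,p2)}
  {25, 27} × {p1} = {(25,p1), (27,p1)}
  {25} × {p2, p3} = {(25,p2), (25,p3)}
  {25, 27} × {p2} = {(25,p2), (27,p2)}
  {25} × {p1, p2, p3} = {(25,p1), (25,p2), (25,p3)}
  {25, 26, 27} × {p1} = {(25,p1), (26,p1), (27,p1)}
  {25, 26, 27} × {p2} = {(25,p2), (26,p2), (27,p2)}
  {25, 27} × {p1, p2} = {(25,p1), (25,p2), (27,p1), (27,p2)}
  {25, 27} × {p2, p3} = {(25,p2), (25,p3), (27,p2), (27,p3)}
  {25, 27} × {p1, p2, p3} = {(25,p1), (25,p2), (25,p3), (27,p1), (27,p2), (27,p3)}
  {25, 26, 27} × {p1, p2} = {(25,p1), (25,p2), (26,p1), (26,p2), (27,p1), (27,p2)}
  {25, 26, 27} × {p2, p3} = {(25,p2), (25,p3), (26,p2), (26,p3), (27,p2), (27,p3)}
  {25, 26, 27} × {p1, p2, p3} = {(25,p1), (25,p2), (25,p3), (26,p1), (26,p2), (26,p3), (27,p1), (27,p2), (27,p3)}
These 16 distinct sets form the basis B.
Close under arbitrary unions to get τ_{X×Y}; counting gives |τ_{X×Y}| = 40.


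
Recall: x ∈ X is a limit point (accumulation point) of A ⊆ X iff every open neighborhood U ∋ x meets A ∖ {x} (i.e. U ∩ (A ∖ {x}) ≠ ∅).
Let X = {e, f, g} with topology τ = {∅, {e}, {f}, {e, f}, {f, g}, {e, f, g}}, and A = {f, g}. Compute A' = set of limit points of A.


A' = {g}

For each x ∈ X, list the open sets U ∈ τ with x ∈ U, then check whether U ∩ (A ∖ {x}) ≠ ∅ for every such U.
  x = e: open {e} ∋ x has {e} ∩ (A ∖ {e}) = ∅, so x is NOT a limit point.
  x = f: open {f} ∋ x has {f} ∩ (A ∖ {f}) = ∅, so x is NOT a limit point.
  x = g: opens ∋ x are {f, g}, {e, f, g}; each meets A ∖ {g}, so x IS a limit point.
Collecting: A' = {g}.


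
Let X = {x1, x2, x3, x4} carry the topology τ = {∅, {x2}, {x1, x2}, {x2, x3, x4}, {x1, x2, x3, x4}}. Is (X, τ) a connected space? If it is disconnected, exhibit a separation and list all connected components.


(X, τ) is connected.

Find clopen sets (U ∈ τ with X ∖ U ∈ τ):
  U = ∅, X ∖ U = {x1, x2, x3, x4} — both open, so U is clopen.
  U = {x1, x2, x3, x4}, X ∖ U = ∅ — both open, so U is clopen.
Only trivial clopens (∅ and X) exist, so (X, τ) is connected.
Compute connected components by grouping points that agree on all clopens:
  component: {x1, x2, x3, x4}


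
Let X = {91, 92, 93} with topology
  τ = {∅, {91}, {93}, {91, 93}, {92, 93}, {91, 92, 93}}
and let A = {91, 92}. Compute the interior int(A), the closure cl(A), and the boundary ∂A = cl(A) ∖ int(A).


int(A) = {91}, cl(A) = {91, 92}, ∂A = {92}.

Closed sets in (X, τ) are complements of opens:
  closed(X, τ) = {∅, {91}, {92}, {91, 92}, {92, 93}, {91, 92, 93}}.
int(A) = ⋃ {U ∈ τ : U ⊆ A}. Opens contained in A: ∅, {91}.
Taking the union of these: int(A) = {91}.
cl(A) = ⋂ {C closed : A ⊆ C}. Closed sets containing A: {91, 92}, {91, 92, 93}.
Intersecting these: cl(A) = {91, 92}.
∂A = cl(A) ∖ int(A) = {91, 92} ∖ {91} = {92}.


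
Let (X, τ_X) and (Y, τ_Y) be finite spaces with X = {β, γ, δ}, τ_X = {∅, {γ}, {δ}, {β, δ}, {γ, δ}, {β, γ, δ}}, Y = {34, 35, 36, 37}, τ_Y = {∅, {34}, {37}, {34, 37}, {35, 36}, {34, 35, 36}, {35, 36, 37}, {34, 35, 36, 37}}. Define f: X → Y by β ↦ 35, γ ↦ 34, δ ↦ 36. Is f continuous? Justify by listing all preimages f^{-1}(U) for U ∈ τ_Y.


f IS continuous.

Compute f^{-1}(U) for each U ∈ τ_Y:
  U = ∅: f^{-1}(U) = ∅ ∈ τ_X ✓.
  U = {34}: f^{-1}(U) = {γ} ∈ τ_X ✓.
  U = {37}: f^{-1}(U) = ∅ ∈ τ_X ✓.
  U = {34, 37}: f^{-1}(U) = {γ} ∈ τ_X ✓.
  U = {35, 36}: f^{-1}(U) = {β, δ} ∈ τ_X ✓.
  U = {34, 35, 36}: f^{-1}(U) = {β, γ, δ} ∈ τ_X ✓.
  U = {35, 36, 37}: f^{-1}(U) = {β, δ} ∈ τ_X ✓.
  U = {34, 35, 36, 37}: f^{-1}(U) = {β, γ, δ} ∈ τ_X ✓.
Every preimage lies in τ_X, so f IS continuous.


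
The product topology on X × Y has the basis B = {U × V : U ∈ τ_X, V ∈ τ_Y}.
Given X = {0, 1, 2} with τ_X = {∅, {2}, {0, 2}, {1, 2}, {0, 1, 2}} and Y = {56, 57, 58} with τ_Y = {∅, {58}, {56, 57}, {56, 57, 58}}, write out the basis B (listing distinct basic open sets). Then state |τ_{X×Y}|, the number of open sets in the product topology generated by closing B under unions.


Basis B = {∅ × ∅, {2} × {58}, {0, 2} × {58}, {1, 2} × {58}, {2} × {56, 57}, {0, 1, 2} × {58}, {2} × {56, 57, 58}, {0, 2} × {56, 57}, {1, 2} × {56, 57}, {0, 2} × {56, 57, 58}, {0, 1, 2} × {56, 57}, {1, 2} × {56, 57, 58}, {0, 1, 2} × {56, 57, 58}}; |τ_{X×Y}| = 25.

Enumerate products U × V with U ∈ τ_X, V ∈ τ_Y (deduplicated):
  ∅ × ∅ = {} (∅)
  {2} × {58} = {(2,58)}
  {0, 2} × {58} = {(0,58), (2,58)}
  {1, 2} × {58} = {(1,58), (2,58)}
  {2} × {56, 57} = {(2,56), (2,57)}
  {0, 1, 2} × {58} = {(0,58), (1,58), (2,58)}
  {2} × {56, 57, 58} = {(2,56), (2,57), (2,58)}
  {0, 2} × {56, 57} = {(0,56), (0,57), (2,56), (2,57)}
  {1, 2} × {56, 57} = {(1,56), (1,57), (2,56), (2,57)}
  {0, 2} × {56, 57, 58} = {(0,56), (0,57), (0,58), (2,56), (2,57), (2,58)}
  {0, 1, 2} × {56, 57} = {(0,56), (0,57), (1,56), (1,57), (2,56), (2,57)}
  {1, 2} × {56, 57, 58} = {(1,56), (1,57), (1,58), (2,56), (2,57), (2,58)}
  {0, 1, 2} × {56, 57, 58} = {(0,56), (0,57), (0,58), (1,56), (1,57), (1,58), (2,56), (2,57), (2,58)}
These 13 distinct sets form the basis B.
Close under arbitrary unions to get τ_{X×Y}; counting gives |τ_{X×Y}| = 25.


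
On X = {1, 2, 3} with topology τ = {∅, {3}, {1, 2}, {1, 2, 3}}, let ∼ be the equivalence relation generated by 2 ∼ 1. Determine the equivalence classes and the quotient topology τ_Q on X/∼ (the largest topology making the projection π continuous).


X/∼ = {[1=2], [3]}; |τ_Q| = 4.

Equivalence classes: [1=2], [3].
Quotient map π: X → X/∼ sends 1 ↦ [1=2], 2 ↦ [1=2], 3 ↦ [3].
For each subset V ⊆ X/∼, compute π^{-1}(V) ⊆ X and check whether π^{-1}(V) ∈ τ. V is open in τ_Q iff π^{-1}(V) ∈ τ.
  V = {}: π^{-1}(V) = ∅ ∈ τ ✓.
  V = {[1=2]}: π^{-1}(V) = {1, 2} ∈ τ ✓.
  V = {[3]}: π^{-1}(V) = {3} ∈ τ ✓.
  V = {[1=2], [3]}: π^{-1}(V) = {1, 2, 3} ∈ τ ✓.
Open sets in the quotient: τ_Q = {{}, {[1=2]}, {[3]}, {[1=2], [3]}} (4 elements).


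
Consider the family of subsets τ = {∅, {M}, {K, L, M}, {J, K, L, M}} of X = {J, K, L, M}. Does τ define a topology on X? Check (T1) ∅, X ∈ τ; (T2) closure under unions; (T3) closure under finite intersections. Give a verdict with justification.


τ IS a topology on X.

Axiom (T1): ∅ ∈ τ? Yes; X ∈ τ? Yes.
Axiom (T2/T3): check pairwise unions and intersections of members of τ.
All pairwise intersections and unions checked — each lies in τ. Therefore τ satisfies (T1), (T2), (T3): it IS a topology on X.


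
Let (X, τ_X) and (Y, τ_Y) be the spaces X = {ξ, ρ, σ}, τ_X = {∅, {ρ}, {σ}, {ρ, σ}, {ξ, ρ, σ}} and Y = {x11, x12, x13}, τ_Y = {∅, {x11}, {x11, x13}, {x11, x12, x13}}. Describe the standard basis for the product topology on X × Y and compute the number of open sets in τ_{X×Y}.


Basis B = {∅ × ∅, {ρ} × {x11}, {σ} × {x11}, {ρ} × {x11, x13}, {ρ, σ} × {x11}, {σ} × {x11, x13}, {ξ, ρ, σ} × {x11}, {ρ} × {x11, x12, x13}, {σ} × {x11, x12, x13}, {ρ, σ} × {x11, x13}, {ξ, ρ, σ} × {x11, x13}, {ρ, σ} × {x11, x12, x13}, {ξ, ρ, σ} × {x11, x12, x13}}; |τ_{X×Y}| = 30.

Enumerate products U × V with U ∈ τ_X, V ∈ τ_Y (deduplicated):
  ∅ × ∅ = {} (∅)
  {ρ} × {x11} = {(ρ,x11)}
  {σ} × {x11} = {(σ,x11)}
  {ρ} × {x11, x13} = {(ρ,x11), (ρ,x13)}
  {ρ, σ} × {x11} = {(ρ,x11), (σ,x11)}
  {σ} × {x11, x13} = {(σ,x11), (σ,x13)}
  {ξ, ρ, σ} × {x11} = {(ξ,x11), (ρ,x11), (σ,x11)}
  {ρ} × {x11, x12, x13} = {(ρ,x11), (ρ,x12), (ρ,x13)}
  {σ} × {x11, x12, x13} = {(σ,x11), (σ,x12), (σ,x13)}
  {ρ, σ} × {x11, x13} = {(ρ,x11), (ρ,x13), (σ,x11), (σ,x13)}
  {ξ, ρ, σ} × {x11, x13} = {(ξ,x11), (ξ,x13), (ρ,x11), (ρ,x13), (σ,x11), (σ,x13)}
  {ρ, σ} × {x11, x12, x13} = {(ρ,x11), (ρ,x12), (ρ,x13), (σ,x11), (σ,x12), (σ,x13)}
  {ξ, ρ, σ} × {x11, x12, x13} = {(ξ,x11), (ξ,x12), (ξ,x13), (ρ,x11), (ρ,x12), (ρ,x13), (σ,x11), (σ,x12), (σ,x13)}
These 13 distinct sets form the basis B.
Close under arbitrary unions to get τ_{X×Y}; counting gives |τ_{X×Y}| = 30.


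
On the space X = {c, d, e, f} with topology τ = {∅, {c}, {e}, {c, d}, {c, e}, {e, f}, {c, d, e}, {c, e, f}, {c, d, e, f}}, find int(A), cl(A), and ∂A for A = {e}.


int(A) = {e}, cl(A) = {e, f}, ∂A = {f}.

Closed sets in (X, τ) are complements of opens:
  closed(X, τ) = {∅, {d}, {f}, {c, d}, {d, f}, {e, f}, {c, d, f}, {d, e, f}, {c, d, e, f}}.
int(A) = ⋃ {U ∈ τ : U ⊆ A}. Opens contained in A: ∅, {e}.
Taking the union of these: int(A) = {e}.
cl(A) = ⋂ {C closed : A ⊆ C}. Closed sets containing A: {e, f}, {d, e, f}, {c, d, e, f}.
Intersecting these: cl(A) = {e, f}.
∂A = cl(A) ∖ int(A) = {e, f} ∖ {e} = {f}.


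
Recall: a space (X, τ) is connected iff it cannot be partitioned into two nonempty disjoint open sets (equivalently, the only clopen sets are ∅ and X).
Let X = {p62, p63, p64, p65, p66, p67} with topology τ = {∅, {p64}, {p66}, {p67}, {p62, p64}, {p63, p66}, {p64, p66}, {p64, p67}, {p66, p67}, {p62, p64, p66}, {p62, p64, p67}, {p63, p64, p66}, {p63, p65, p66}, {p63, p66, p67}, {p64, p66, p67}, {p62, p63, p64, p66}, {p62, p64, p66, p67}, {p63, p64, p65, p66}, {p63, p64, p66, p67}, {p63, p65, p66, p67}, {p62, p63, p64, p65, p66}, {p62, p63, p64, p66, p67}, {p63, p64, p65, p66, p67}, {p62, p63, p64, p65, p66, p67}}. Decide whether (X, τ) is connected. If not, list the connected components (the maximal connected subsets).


(X, τ) is disconnected; components = [{p67}, {p62, p64}, {p63, p65, p66}].

Find clopen sets (U ∈ τ with X ∖ U ∈ τ):
  U = ∅, X ∖ U = {p62, p63, p64, p65, p66, p67} — both open, so U is clopen.
  U = {p67}, X ∖ U = {p62, p63, p64, p65, p66} — both open, so U is clopen.
  U = {p62, p64}, X ∖ U = {p63, p65, p66, p67} — both open, so U is clopen.
  U = {p62, p64, p67}, X ∖ U = {p63, p65, p66} — both open, so U is clopen.
  U = {p63, p65, p66}, X ∖ U = {p62, p64, p67} — both open, so U is clopen.
  U = {p63, p65, p66, p67}, X ∖ U = {p62, p64} — both open, so U is clopen.
  U = {p62, p63, p64, p65, p66}, X ∖ U = {p67} — both open, so U is clopen.
  U = {p62, p63, p64, p65, p66, p67}, X ∖ U = ∅ — both open, so U is clopen.
Nontrivial clopen(s) exist: e.g. {p67}. So (X, τ) is disconnected.
Compute connected components by grouping points that agree on all clopens:
  component: {p67}
  component: {p62, p64}
  component: {p63, p65, p66}


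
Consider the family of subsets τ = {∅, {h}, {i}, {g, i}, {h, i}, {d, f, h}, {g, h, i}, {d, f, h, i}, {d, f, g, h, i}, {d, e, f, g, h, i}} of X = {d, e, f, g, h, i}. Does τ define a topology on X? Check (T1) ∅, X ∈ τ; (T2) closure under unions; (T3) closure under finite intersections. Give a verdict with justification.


τ IS a topology on X.

Axiom (T1): ∅ ∈ τ? Yes; X ∈ τ? Yes.
Axiom (T2/T3): check pairwise unions and intersections of members of τ.
All pairwise intersections and unions checked — each lies in τ. Therefore τ satisfies (T1), (T2), (T3): it IS a topology on X.


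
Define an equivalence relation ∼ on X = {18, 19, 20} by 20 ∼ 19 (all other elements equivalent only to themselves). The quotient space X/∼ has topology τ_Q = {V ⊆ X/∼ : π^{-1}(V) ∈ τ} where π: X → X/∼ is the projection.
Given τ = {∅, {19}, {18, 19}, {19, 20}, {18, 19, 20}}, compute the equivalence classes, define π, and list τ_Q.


X/∼ = {[18], [19=20]}; |τ_Q| = 3.

Equivalence classes: [18], [19=20].
Quotient map π: X → X/∼ sends 18 ↦ [18], 19 ↦ [19=20], 20 ↦ [19=20].
For each subset V ⊆ X/∼, compute π^{-1}(V) ⊆ X and check whether π^{-1}(V) ∈ τ. V is open in τ_Q iff π^{-1}(V) ∈ τ.
  V = {}: π^{-1}(V) = ∅ ∈ τ ✓.
  V = {[18]}: π^{-1}(V) = {18} ∉ τ ✗.
  V = {[19=20]}: π^{-1}(V) = {19, 20} ∈ τ ✓.
  V = {[18], [19=20]}: π^{-1}(V) = {18, 19, 20} ∈ τ ✓.
Open sets in the quotient: τ_Q = {{}, {[19=20]}, {[18], [19=20]}} (3 elements).


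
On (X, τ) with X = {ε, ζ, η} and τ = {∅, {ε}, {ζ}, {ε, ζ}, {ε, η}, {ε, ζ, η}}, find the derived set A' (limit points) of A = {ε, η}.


A' = {η}

For each x ∈ X, list the open sets U ∈ τ with x ∈ U, then check whether U ∩ (A ∖ {x}) ≠ ∅ for every such U.
  x = ε: open {ε} ∋ x has {ε} ∩ (A ∖ {ε}) = ∅, so x is NOT a limit point.
  x = ζ: open {ζ} ∋ x has {ζ} ∩ (A ∖ {ζ}) = ∅, so x is NOT a limit point.
  x = η: opens ∋ x are {ε, η}, {ε, ζ, η}; each meets A ∖ {η}, so x IS a limit point.
Collecting: A' = {η}.


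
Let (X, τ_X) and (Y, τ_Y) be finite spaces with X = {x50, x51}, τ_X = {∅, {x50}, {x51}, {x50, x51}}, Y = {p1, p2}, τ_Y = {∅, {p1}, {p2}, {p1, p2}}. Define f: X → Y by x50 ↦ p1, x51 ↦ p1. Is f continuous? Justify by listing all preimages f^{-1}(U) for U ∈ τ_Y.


f IS continuous.

Compute f^{-1}(U) for each U ∈ τ_Y:
  U = ∅: f^{-1}(U) = ∅ ∈ τ_X ✓.
  U = {p1}: f^{-1}(U) = {x50, x51} ∈ τ_X ✓.
  U = {p2}: f^{-1}(U) = ∅ ∈ τ_X ✓.
  U = {p1, p2}: f^{-1}(U) = {x50, x51} ∈ τ_X ✓.
Every preimage lies in τ_X, so f IS continuous.


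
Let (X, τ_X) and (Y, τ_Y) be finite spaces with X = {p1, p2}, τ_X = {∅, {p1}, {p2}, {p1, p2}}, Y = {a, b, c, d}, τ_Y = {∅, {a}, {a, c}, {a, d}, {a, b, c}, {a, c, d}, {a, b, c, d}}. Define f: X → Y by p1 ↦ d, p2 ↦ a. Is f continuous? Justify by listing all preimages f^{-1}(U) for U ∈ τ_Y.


f IS continuous.

Compute f^{-1}(U) for each U ∈ τ_Y:
  U = ∅: f^{-1}(U) = ∅ ∈ τ_X ✓.
  U = {a}: f^{-1}(U) = {p2} ∈ τ_X ✓.
  U = {a, c}: f^{-1}(U) = {p2} ∈ τ_X ✓.
  U = {a, d}: f^{-1}(U) = {p1, p2} ∈ τ_X ✓.
  U = {a, b, c}: f^{-1}(U) = {p2} ∈ τ_X ✓.
  U = {a, c, d}: f^{-1}(U) = {p1, p2} ∈ τ_X ✓.
  U = {a, b, c, d}: f^{-1}(U) = {p1, p2} ∈ τ_X ✓.
Every preimage lies in τ_X, so f IS continuous.


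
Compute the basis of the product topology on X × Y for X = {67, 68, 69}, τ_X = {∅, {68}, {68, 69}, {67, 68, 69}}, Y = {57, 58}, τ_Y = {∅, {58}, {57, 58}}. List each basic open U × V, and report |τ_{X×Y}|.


Basis B = {∅ × ∅, {68} × {58}, {68} × {57, 58}, {68, 69} × {58}, {67, 68, 69} × {58}, {68, 69} × {57, 58}, {67, 68, 69} × {57, 58}}; |τ_{X×Y}| = 10.

Enumerate products U × V with U ∈ τ_X, V ∈ τ_Y (deduplicated):
  ∅ × ∅ = {} (∅)
  {68} × {58} = {(68,58)}
  {68} × {57, 58} = {(68,57), (68,58)}
  {68, 69} × {58} = {(68,58), (69,58)}
  {67, 68, 69} × {58} = {(67,58), (68,58), (69,58)}
  {68, 69} × {57, 58} = {(68,57), (68,58), (69,57), (69,58)}
  {67, 68, 69} × {57, 58} = {(67,57), (67,58), (68,57), (68,58), (69,57), (69,58)}
These 7 distinct sets form the basis B.
Close under arbitrary unions to get τ_{X×Y}; counting gives |τ_{X×Y}| = 10.
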